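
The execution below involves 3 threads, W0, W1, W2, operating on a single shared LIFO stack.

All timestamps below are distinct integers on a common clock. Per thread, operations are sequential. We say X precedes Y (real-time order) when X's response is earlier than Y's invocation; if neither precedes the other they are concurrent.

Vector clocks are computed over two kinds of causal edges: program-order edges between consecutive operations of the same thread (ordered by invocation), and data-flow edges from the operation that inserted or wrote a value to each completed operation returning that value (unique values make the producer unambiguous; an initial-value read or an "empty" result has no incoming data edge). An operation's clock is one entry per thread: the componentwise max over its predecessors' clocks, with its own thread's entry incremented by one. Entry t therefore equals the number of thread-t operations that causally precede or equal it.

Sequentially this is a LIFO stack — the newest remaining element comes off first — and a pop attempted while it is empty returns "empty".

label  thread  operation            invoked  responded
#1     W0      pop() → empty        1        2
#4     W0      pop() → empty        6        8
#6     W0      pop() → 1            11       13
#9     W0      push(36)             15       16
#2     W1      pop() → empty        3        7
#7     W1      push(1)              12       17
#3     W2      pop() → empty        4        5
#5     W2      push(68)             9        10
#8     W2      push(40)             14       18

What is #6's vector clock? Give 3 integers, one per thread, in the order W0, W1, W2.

#3, invoked 4, has no incoming edges; only W2's bump applies → (0, 0, 1)
#2, invoked 3, has no incoming edges; only W1's bump applies → (0, 1, 0)
#1, invoked 1, has no incoming edges; only W0's bump applies → (1, 0, 0)
merge at #5 (invoked 9): VC(#3)=(0, 0, 1), own-thread bump on W2 → (0, 0, 2)
merge at #7 (invoked 12): VC(#2)=(0, 1, 0), own-thread bump on W1 → (0, 2, 0)
merge at #4 (invoked 6): VC(#1)=(1, 0, 0), own-thread bump on W0 → (2, 0, 0)
merge at #8 (invoked 14): VC(#5)=(0, 0, 2), own-thread bump on W2 → (0, 0, 3)
merge at #6 (invoked 11): VC(#4)=(2, 0, 0), VC(#7)=(0, 2, 0), own-thread bump on W0 → (3, 2, 0)
merge at #9 (invoked 15): VC(#6)=(3, 2, 0), own-thread bump on W0 → (4, 2, 0)
target: VC(#6) = (3, 2, 0)

(3, 2, 0)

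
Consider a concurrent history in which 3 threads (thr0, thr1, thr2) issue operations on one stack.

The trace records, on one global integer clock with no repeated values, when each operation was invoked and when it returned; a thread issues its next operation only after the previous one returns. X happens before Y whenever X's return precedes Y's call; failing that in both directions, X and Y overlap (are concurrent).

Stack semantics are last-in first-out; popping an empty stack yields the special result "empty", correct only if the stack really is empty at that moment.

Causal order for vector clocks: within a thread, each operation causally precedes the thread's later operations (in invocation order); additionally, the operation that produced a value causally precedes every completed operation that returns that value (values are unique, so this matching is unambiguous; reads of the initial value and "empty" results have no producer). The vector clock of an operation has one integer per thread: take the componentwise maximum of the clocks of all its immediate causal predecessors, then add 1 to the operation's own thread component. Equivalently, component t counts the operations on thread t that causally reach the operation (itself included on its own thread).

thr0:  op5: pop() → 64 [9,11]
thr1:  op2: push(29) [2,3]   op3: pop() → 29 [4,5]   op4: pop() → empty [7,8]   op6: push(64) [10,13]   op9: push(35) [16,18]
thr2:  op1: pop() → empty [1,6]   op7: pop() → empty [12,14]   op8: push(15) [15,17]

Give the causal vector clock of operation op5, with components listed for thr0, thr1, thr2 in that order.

(1, 4, 0)

op1, invoked 1, has no incoming edges; only thr2's bump applies → (0, 0, 1)
op2, invoked 2, has no incoming edges; only thr1's bump applies → (0, 1, 0)
merge at op7 (invoked 12): VC(op1)=(0, 0, 1), own-thread bump on thr2 → (0, 0, 2)
merge at op3 (invoked 4): VC(op2)=(0, 1, 0), own-thread bump on thr1 → (0, 2, 0)
merge at op8 (invoked 15): VC(op7)=(0, 0, 2), own-thread bump on thr2 → (0, 0, 3)
merge at op4 (invoked 7): VC(op3)=(0, 2, 0), own-thread bump on thr1 → (0, 3, 0)
merge at op6 (invoked 10): VC(op4)=(0, 3, 0), own-thread bump on thr1 → (0, 4, 0)
merge at op9 (invoked 16): VC(op6)=(0, 4, 0), own-thread bump on thr1 → (0, 5, 0)
merge at op5 (invoked 9): VC(op6)=(0, 4, 0), own-thread bump on thr0 → (1, 4, 0)
target: VC(op5) = (1, 4, 0)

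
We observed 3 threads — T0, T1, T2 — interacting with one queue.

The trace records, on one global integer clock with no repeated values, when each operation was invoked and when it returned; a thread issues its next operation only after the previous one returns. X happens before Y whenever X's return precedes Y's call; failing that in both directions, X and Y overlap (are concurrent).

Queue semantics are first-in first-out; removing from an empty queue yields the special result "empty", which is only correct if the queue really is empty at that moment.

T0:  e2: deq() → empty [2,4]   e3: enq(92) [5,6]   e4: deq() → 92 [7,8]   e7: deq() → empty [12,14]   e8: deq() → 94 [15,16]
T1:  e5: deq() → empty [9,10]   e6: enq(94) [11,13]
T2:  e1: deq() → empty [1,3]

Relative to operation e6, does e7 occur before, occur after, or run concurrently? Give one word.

e7 spans [12,14], e6 spans [11,13]
the intervals overlap in both directions

concurrent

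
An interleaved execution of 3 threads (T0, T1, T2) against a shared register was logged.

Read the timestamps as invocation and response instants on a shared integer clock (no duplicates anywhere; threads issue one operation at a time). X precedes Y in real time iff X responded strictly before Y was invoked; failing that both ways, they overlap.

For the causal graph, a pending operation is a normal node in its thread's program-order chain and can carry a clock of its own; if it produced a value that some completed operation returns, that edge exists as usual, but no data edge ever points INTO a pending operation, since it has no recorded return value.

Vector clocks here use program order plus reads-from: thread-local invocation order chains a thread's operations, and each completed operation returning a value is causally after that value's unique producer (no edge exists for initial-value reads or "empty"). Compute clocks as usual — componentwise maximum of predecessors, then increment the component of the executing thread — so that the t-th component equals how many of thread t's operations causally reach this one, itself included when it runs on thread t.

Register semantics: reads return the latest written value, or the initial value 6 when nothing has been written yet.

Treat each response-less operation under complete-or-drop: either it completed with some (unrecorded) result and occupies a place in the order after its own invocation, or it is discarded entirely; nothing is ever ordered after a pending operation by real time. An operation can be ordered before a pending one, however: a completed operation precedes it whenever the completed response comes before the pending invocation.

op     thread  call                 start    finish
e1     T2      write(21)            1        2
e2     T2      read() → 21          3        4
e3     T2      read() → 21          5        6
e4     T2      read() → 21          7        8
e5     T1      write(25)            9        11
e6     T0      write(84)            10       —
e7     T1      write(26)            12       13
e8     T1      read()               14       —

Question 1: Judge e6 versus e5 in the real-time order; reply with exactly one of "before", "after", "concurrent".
Answer: concurrent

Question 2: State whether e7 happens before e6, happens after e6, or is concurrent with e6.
Answer: concurrent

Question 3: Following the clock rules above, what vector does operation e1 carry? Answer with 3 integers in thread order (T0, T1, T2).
Answer: (0, 0, 1)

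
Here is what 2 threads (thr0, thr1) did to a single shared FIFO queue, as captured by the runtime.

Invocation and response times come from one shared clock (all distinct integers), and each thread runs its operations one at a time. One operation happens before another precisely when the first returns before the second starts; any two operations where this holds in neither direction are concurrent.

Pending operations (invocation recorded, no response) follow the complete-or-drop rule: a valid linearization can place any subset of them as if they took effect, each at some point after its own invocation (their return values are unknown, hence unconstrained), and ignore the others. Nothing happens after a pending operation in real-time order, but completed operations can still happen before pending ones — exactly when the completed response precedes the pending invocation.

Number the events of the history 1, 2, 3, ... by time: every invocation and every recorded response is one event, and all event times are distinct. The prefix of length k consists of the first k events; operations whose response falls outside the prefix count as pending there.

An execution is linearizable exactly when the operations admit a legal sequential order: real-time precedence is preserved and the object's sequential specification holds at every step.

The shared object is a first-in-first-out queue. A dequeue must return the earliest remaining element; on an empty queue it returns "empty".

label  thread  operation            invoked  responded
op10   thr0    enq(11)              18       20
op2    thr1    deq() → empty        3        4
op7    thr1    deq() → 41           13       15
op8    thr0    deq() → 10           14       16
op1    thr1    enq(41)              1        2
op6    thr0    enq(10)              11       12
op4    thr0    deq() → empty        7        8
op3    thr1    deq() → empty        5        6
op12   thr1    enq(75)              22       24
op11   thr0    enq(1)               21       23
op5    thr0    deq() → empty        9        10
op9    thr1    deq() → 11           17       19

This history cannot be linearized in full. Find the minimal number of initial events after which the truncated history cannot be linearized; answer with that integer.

events 1..3 are linearizable; a witness order is op1:
step 1: op1 enq(41) — queue <41>
adding event 4 (op2 responds at 4) leaves no legal real-time order
sample order op1, op2 stalls at step 2 — op2 deq() → empty has no legal effect

4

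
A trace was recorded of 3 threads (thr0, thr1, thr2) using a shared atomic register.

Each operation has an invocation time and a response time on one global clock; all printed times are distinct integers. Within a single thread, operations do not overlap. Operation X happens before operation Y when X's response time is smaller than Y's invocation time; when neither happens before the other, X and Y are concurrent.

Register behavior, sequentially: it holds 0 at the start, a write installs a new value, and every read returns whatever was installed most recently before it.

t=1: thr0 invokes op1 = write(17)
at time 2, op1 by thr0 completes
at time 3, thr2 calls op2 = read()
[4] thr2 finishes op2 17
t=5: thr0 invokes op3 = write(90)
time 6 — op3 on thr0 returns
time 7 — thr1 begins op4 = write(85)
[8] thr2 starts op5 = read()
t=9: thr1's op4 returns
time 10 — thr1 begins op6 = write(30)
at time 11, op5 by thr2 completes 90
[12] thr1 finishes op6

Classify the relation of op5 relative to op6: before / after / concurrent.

op5 spans [8,11], op6 spans [10,12]
the intervals overlap in both directions

concurrent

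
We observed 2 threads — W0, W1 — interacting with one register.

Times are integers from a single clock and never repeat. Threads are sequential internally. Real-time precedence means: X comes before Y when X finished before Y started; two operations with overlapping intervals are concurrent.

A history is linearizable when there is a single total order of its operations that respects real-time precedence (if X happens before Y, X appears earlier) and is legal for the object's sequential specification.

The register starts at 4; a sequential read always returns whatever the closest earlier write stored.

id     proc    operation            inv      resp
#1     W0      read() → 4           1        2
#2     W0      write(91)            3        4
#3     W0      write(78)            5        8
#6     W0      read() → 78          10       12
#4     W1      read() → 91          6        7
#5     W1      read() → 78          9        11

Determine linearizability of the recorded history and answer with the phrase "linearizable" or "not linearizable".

one valid linearization: #1, #2, #4, #3, #5, #6
step 1: #1 read() → 4 — value 4
step 2: #2 write(91) — value 91
step 3: #4 read() → 91 — value 91
step 4: #3 write(78) — value 78
step 5: #5 read() → 78 — value 78
step 6: #6 read() → 78 — value 78

linearizable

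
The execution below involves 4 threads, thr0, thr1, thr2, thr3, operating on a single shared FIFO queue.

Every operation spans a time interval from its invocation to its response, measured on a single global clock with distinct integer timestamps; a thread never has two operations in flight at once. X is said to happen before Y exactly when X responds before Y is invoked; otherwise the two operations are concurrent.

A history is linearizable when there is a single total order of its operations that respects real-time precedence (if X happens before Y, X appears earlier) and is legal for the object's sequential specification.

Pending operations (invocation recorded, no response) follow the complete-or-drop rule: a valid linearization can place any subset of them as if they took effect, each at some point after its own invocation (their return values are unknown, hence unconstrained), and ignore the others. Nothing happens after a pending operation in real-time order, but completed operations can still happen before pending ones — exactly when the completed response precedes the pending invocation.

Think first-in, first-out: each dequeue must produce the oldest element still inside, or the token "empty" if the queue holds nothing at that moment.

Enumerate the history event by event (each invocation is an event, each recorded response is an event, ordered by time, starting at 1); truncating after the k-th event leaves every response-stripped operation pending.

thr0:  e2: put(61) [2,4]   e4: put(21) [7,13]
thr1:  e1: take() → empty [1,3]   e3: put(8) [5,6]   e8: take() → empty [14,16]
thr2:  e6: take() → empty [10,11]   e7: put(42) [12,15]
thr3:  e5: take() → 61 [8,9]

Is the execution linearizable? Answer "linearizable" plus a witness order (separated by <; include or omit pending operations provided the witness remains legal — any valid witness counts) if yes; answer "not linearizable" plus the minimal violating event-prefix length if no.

not linearizable — minimal violating prefix: 11 events

through event 10 a valid linearization exists; event 11 (e6 responding at time 11) ends that
2 orders of the 5 completed FIFO queue ops respect real time; none is legal
including or dropping the 1 pending operation (e4) in any combination fails
sample order e1, e2, e3, e5, e6 (pending dropped) stalls at step 5 — e6 take() → empty has no legal effect
sample order e2, e1, e3, e5, e6 (pending dropped) stalls at step 2 — e1 take() → empty has no legal effect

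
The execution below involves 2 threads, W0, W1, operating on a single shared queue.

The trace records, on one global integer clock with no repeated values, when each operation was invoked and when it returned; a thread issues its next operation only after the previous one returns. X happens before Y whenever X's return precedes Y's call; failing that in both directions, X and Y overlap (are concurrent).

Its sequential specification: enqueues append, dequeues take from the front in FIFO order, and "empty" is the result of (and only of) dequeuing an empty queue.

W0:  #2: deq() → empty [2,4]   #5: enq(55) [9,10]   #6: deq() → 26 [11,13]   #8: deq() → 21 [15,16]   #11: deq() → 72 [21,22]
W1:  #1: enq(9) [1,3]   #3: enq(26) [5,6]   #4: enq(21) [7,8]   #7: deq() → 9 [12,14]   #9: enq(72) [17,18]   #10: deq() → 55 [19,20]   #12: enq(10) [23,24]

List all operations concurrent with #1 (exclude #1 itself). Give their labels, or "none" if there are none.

#2

concurrent with #1 ([1,3]): every op whose interval crosses 1..3
#2 [2,4]: concurrent
#3 [5,6]: after
#4 [7,8]: after
#5 [9,10]: after
#6 [11,13]: after
#7 [12,14]: after
#8 [15,16]: after
#9 [17,18]: after
#10 [19,20]: after
#11 [21,22]: after
#12 [23,24]: after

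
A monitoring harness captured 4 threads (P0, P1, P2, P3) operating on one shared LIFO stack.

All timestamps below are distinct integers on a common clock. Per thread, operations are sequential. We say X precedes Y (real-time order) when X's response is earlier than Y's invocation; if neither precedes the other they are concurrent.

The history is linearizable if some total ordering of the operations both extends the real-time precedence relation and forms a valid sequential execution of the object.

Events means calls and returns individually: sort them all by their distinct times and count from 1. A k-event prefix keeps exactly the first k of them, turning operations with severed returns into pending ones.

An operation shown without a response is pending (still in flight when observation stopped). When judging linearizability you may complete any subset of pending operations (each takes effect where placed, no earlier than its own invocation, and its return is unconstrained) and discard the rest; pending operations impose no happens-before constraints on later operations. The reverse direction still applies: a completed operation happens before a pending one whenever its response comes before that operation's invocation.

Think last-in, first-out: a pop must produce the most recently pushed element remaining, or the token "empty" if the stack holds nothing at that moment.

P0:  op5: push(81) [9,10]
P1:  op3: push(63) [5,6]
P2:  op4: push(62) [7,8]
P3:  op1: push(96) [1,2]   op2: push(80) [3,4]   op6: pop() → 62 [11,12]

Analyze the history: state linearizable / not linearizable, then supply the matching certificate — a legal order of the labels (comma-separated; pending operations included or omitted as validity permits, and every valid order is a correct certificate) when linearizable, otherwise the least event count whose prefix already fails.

not linearizable — minimal violating prefix: 12 events

cut after 11 events: linearizable; cut after 12 events (op6 responds, time 12): not linearizable
exhaustive check: the 6 completed LIFO stack ops admit one real-time order; illegal
sample order op1, op2, op3, op4, op5, op6 stalls at step 6 — op6 pop() → 62 has no legal effect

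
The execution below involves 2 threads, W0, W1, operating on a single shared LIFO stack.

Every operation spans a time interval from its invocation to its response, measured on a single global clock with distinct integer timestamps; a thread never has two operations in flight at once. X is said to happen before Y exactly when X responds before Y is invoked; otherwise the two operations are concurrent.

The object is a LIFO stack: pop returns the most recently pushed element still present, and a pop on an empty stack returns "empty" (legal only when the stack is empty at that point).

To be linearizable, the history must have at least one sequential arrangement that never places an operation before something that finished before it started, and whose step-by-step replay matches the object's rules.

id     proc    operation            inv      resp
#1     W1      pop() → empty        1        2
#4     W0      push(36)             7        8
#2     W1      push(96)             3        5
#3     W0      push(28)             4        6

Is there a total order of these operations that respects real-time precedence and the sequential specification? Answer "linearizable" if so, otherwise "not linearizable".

one valid linearization: #1, #2, #3, #4
step 1: #1 pop() → empty — stack <>
step 2: #2 push(96) — stack <96>
step 3: #3 push(28) — stack <96,28>
step 4: #4 push(36) — stack <96,28,36>

linearizable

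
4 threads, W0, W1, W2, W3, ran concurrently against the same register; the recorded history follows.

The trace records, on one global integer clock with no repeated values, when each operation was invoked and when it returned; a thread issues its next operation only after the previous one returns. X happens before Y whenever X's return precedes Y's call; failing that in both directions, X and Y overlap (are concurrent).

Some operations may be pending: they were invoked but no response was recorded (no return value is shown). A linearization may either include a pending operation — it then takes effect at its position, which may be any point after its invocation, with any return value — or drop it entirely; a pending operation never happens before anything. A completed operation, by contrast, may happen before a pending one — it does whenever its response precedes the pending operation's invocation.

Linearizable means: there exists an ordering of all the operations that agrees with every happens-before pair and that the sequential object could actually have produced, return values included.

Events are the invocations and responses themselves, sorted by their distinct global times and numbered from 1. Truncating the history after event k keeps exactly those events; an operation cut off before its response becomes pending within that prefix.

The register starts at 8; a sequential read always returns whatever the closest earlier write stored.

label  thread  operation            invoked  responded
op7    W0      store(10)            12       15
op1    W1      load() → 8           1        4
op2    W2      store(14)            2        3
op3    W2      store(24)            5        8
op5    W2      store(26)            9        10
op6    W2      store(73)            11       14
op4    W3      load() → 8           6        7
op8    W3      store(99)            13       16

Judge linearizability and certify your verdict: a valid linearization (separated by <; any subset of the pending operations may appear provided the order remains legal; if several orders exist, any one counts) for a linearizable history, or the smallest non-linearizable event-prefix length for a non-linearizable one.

not linearizable — minimal violating prefix: 7 events

events 1..6 are fine; event 7 — the response of op4 at time 7 — makes the prefix non-linearizable
real-time-consistent orders of the 3 completed operations: 2 — all fail the register replay
include/drop combinations of the 1 pending operation (op3) were all tried; none helps
sample order op1, op2, op4 (pending dropped) stalls at step 3 — op4 load() → 8 has no legal effect
sample order op2, op1, op4 (pending dropped) stalls at step 2 — op1 load() → 8 has no legal effect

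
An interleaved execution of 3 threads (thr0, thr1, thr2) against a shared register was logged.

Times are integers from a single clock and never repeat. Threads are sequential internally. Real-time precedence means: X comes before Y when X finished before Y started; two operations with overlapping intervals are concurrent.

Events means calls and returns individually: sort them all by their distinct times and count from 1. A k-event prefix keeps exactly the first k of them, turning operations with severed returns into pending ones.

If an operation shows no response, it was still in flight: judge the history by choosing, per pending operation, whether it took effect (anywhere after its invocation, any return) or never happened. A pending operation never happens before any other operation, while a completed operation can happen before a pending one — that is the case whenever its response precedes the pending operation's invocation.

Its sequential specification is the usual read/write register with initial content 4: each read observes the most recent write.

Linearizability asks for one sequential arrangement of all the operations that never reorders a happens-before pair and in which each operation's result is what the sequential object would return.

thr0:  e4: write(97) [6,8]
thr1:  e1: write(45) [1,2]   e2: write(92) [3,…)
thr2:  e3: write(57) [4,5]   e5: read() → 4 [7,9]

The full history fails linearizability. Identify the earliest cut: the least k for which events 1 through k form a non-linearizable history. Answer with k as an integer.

9

events 1..8 are still linearizable — one witness is e1, e2, e3, e4:
step 1: e1 write(45) — value 45
step 2: e2 write(92) (pending, included) — value 92
step 3: e3 write(57) — value 57
step 4: e4 write(97) — value 97
event 9 — e5's response, time 9 — after it, nothing linearizes
completion choices over the 1 pending operation (e2) were checked; none helps
one such order, e1, e3, e4, e5 (pending dropped), breaks at step 4 where e5 read() → 4 is illegal
one such order, e1, e3, e5, e4 (pending dropped), breaks at step 3 where e5 read() → 4 is illegal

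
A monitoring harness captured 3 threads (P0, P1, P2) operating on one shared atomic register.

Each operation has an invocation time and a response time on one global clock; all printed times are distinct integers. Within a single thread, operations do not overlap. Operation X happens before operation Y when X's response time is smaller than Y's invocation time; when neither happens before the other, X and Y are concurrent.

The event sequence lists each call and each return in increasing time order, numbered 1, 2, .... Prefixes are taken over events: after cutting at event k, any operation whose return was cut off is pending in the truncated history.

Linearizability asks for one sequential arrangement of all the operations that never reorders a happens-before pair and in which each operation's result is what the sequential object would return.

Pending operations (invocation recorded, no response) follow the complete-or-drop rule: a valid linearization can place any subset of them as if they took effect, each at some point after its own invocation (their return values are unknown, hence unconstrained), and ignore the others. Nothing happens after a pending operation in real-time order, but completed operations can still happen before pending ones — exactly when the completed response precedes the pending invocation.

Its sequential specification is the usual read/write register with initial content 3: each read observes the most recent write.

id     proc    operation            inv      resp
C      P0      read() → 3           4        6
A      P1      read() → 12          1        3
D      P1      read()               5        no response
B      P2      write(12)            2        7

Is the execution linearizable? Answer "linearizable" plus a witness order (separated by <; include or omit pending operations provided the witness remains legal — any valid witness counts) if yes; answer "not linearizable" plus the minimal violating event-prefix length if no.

already the first 6 events (up to C's response at time 6) admit no linearization; the first 5 still do
exhaustive check: the 2 completed atomic register ops admit one real-time order; illegal
no escape via the 2 pending operations (B, D): every completion choice fails
e.g. A, C (pending dropped): illegal at step 1, since A read() → 12 cannot apply there

not linearizable — minimal violating prefix: 6 events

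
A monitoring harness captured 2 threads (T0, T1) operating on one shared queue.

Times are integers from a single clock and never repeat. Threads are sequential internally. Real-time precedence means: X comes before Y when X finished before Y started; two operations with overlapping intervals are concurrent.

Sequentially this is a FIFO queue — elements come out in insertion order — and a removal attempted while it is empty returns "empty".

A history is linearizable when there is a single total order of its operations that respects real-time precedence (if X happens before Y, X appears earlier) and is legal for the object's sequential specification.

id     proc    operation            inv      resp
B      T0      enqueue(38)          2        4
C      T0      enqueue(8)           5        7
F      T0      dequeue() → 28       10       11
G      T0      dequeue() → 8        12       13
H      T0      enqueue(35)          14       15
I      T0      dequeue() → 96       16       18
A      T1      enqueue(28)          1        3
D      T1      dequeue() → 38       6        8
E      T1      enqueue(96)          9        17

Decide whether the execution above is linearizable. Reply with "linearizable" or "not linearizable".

witness order: B, A, C, D, E, F, G, H, I
1. B enqueue(38), leaving queue <38>
2. A enqueue(28), leaving queue <38,28>
3. C enqueue(8), leaving queue <38,28,8>
4. D dequeue() → 38, leaving queue <28,8>
5. E enqueue(96), leaving queue <28,8,96>
6. F dequeue() → 28, leaving queue <8,96>
7. G dequeue() → 8, leaving queue <96>
8. H enqueue(35), leaving queue <96,35>
9. I dequeue() → 96, leaving queue <35>

linearizable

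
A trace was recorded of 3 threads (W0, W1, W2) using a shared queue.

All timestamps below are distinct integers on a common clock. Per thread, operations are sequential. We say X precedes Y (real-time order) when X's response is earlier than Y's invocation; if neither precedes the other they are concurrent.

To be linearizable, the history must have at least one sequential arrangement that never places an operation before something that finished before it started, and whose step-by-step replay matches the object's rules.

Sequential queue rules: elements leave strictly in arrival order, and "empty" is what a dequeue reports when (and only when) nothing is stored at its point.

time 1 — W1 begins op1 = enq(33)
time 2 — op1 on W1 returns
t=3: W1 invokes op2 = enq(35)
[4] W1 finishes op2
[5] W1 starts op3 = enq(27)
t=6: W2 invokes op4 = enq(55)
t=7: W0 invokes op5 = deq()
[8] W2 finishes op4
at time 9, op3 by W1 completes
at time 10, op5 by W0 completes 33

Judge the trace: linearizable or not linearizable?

linearizable

one valid linearization: op1, op2, op3, op4, op5
step 1: op1 enq(33) — queue <33>
step 2: op2 enq(35) — queue <33,35>
step 3: op3 enq(27) — queue <33,35,27>
step 4: op4 enq(55) — queue <33,35,27,55>
step 5: op5 deq() → 33 — queue <35,27,55>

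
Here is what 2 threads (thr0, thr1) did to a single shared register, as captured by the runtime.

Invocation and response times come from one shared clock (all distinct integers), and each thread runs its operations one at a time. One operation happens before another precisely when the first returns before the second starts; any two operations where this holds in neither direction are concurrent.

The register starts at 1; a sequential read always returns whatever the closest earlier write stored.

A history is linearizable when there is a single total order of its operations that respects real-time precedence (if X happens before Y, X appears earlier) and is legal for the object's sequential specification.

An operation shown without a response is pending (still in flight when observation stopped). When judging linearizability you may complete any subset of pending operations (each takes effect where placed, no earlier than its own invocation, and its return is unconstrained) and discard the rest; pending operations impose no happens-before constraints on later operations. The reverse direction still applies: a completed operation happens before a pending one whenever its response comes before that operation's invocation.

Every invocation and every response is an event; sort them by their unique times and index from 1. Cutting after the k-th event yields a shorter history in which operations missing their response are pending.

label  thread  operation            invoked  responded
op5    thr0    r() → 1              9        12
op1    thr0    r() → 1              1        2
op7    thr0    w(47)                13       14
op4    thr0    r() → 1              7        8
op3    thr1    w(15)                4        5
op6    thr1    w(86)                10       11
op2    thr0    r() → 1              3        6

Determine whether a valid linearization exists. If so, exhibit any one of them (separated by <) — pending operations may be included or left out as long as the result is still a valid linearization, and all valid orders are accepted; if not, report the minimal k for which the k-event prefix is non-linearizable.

not linearizable — minimal violating prefix: 8 events

the violation lands at event 8, op4's response at time 8: events 1..7 linearize, events 1..8 do not
the 4 completed operations admit 2 real-time orders; each fails the register replay
one such order, op1, op2, op3, op4, breaks at step 4 where op4 r() → 1 is illegal
one such order, op1, op3, op2, op4, breaks at step 3 where op2 r() → 1 is illegal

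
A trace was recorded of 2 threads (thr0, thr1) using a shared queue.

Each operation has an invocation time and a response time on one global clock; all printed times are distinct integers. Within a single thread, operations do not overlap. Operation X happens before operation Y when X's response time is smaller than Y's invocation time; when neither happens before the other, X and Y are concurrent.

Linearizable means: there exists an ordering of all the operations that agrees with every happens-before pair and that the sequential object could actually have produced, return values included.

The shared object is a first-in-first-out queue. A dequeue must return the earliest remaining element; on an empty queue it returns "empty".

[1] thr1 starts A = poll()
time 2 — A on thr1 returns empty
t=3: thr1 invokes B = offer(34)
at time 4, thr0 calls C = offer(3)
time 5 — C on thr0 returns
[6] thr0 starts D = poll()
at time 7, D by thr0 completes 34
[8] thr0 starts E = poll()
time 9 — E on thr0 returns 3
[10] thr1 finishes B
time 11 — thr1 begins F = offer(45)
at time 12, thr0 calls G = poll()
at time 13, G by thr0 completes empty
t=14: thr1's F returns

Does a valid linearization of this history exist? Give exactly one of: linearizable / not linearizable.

linearizable

a witness: A, B, C, D, E, G, F
1. A poll() → empty, leaving queue <>
2. B offer(34), leaving queue <34>
3. C offer(3), leaving queue <34,3>
4. D poll() → 34, leaving queue <3>
5. E poll() → 3, leaving queue <>
6. G poll() → empty, leaving queue <>
7. F offer(45), leaving queue <45>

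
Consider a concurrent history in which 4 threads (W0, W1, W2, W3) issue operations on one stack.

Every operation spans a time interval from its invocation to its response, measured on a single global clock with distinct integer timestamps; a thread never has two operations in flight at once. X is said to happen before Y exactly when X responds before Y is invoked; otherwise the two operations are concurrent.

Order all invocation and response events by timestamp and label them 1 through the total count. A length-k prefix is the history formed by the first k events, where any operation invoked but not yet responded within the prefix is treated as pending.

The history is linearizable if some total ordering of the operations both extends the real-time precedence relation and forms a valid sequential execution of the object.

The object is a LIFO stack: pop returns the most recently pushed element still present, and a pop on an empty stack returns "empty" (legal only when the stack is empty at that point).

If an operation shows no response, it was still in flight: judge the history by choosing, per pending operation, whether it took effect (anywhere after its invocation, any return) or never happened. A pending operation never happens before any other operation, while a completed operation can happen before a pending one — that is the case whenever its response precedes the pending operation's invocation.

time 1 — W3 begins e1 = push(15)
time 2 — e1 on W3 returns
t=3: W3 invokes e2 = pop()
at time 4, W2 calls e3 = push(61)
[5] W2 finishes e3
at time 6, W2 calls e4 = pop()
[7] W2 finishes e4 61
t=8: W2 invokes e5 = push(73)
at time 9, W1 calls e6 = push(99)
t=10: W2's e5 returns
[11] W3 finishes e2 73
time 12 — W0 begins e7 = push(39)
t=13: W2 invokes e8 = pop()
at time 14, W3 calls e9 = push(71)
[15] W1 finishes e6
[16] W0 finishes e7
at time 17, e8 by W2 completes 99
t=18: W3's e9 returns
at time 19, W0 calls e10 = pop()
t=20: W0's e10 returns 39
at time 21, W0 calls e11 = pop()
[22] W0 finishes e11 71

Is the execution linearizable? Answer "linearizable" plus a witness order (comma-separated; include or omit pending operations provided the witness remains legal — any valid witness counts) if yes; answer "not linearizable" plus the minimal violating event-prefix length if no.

after step 1 (e1 push(15)): stack <15>
after step 2 (e3 push(61)): stack <15,61>
after step 3 (e4 pop() → 61): stack <15>
after step 4 (e5 push(73)): stack <15,73>
after step 5 (e2 pop() → 73): stack <15>
after step 6 (e6 push(99)): stack <15,99>
after step 7 (e8 pop() → 99): stack <15>
after step 8 (e9 push(71)): stack <15,71>
after step 9 (e7 push(39)): stack <15,71,39>
after step 10 (e10 pop() → 39): stack <15,71>
after step 11 (e11 pop() → 71): stack <15>

linearizable — witness: e1, e3, e4, e5, e2, e6, e8, e9, e7, e10, e11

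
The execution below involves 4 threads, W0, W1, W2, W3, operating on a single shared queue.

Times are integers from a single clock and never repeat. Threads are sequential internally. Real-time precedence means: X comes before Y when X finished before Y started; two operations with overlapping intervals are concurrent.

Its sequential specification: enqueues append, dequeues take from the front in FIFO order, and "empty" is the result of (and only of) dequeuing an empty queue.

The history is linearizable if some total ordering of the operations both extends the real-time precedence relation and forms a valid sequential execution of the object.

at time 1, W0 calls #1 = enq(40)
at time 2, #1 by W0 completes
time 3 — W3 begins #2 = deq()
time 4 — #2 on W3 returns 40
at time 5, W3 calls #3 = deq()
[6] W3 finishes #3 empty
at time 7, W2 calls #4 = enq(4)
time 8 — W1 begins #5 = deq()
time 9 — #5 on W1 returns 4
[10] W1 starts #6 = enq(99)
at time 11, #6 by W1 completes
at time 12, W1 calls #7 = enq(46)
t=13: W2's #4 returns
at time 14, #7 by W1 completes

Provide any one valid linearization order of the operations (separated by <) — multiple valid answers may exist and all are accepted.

#1 < #2 < #3 < #4 < #5 < #6 < #7

1. #1 enq(40), leaving queue <40>
2. #2 deq() → 40, leaving queue <>
3. #3 deq() → empty, leaving queue <>
4. #4 enq(4), leaving queue <4>
5. #5 deq() → 4, leaving queue <>
6. #6 enq(99), leaving queue <99>
7. #7 enq(46), leaving queue <99,46>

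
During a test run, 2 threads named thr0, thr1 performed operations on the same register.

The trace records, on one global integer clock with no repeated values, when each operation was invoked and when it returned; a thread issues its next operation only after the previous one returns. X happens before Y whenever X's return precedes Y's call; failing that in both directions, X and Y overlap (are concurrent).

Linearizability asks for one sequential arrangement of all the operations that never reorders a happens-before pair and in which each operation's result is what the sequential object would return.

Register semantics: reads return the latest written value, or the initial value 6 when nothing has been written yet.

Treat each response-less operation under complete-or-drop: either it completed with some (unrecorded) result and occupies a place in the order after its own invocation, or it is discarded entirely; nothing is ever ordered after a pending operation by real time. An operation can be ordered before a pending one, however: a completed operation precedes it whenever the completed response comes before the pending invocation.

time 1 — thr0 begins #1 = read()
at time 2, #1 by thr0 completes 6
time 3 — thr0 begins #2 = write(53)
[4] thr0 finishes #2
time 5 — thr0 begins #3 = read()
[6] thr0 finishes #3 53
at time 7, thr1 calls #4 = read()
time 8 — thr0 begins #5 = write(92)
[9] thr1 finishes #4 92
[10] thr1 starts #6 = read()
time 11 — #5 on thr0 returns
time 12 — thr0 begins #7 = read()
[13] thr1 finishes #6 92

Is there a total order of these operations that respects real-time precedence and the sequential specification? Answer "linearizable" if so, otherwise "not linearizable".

linearizable

one valid linearization: #1, #2, #3, #5, #4, #6
step 1: #1 read() → 6 — value 6
step 2: #2 write(53) — value 53
step 3: #3 read() → 53 — value 53
step 4: #5 write(92) — value 92
step 5: #4 read() → 92 — value 92
step 6: #6 read() → 92 — value 92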